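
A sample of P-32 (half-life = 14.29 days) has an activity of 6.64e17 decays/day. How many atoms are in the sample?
N = A/λ = 1.369e19 atoms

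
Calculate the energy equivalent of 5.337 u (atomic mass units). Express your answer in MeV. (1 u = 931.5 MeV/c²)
E = mc² = 4971 MeV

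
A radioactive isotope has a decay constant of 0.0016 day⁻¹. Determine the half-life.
t½ = ln(2)/λ = 433.2 days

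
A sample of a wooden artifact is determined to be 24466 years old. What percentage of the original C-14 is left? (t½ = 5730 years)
N/N₀ = (1/2)^(t/t½) = 0.05184 = 5.18%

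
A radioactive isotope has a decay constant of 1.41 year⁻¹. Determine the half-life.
t½ = ln(2)/λ = 0.4916 years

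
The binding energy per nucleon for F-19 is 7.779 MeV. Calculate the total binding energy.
B.E. = 7.779 × 19 = 147.8 MeV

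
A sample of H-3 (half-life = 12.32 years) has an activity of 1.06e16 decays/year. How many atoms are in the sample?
N = A/λ = 1.884e17 atoms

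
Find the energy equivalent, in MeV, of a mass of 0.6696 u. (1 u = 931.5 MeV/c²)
E = mc² = 623.7 MeV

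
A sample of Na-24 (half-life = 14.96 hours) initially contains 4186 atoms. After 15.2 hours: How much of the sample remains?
N = N₀(1/2)^(t/t½) = 2070 atoms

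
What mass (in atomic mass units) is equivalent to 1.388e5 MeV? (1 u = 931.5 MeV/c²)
m = E/c² = 149 u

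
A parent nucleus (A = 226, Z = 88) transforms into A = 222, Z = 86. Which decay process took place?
ΔA = -4, ΔZ = -2 ⇒ alpha decay (α)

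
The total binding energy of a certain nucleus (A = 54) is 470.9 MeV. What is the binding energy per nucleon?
B.E./A = 470.9/54 = 8.72 MeV/nucleon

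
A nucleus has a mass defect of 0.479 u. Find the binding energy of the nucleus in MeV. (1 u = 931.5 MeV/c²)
B.E. = Δm × 931.5 = 446.2 MeV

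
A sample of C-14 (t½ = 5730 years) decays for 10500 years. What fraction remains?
N/N₀ = (1/2)^(t/t½) = 0.2808 = 28.1%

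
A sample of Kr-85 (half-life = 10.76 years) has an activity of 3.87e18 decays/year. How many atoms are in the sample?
N = A/λ = 6.008e19 atoms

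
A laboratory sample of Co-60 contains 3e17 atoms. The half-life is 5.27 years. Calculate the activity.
A = λN = 3.946e16 decays/year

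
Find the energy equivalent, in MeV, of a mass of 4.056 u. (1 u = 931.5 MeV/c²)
E = mc² = 3778 MeV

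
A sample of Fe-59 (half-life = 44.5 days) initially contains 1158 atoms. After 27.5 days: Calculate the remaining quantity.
N = N₀(1/2)^(t/t½) = 754.5 atoms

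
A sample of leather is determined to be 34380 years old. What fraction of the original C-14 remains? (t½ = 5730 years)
N/N₀ = (1/2)^(t/t½) = 0.01562 = 1.56%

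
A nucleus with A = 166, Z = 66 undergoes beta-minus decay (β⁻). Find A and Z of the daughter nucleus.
Daughter: A = 166, Z = 67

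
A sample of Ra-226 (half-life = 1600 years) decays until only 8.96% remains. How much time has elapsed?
t = t½ × log₂(N₀/N) = 5569 years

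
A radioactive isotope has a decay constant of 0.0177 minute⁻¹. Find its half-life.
t½ = ln(2)/λ = 39.16 minutes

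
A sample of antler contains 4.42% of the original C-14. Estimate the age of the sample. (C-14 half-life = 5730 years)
Age = t½ × log₂(1/ratio) = 25780 years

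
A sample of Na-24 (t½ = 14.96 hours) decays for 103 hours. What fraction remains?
N/N₀ = (1/2)^(t/t½) = 0.008461 = 0.846%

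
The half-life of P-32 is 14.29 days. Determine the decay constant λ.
λ = ln(2)/t½ = 0.04851 day⁻¹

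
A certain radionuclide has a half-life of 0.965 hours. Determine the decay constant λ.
λ = ln(2)/t½ = 0.7183 hour⁻¹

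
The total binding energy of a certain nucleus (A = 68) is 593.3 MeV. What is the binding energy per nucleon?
B.E./A = 593.3/68 = 8.725 MeV/nucleon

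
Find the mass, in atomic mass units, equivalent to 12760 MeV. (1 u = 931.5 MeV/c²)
m = E/c² = 13.7 u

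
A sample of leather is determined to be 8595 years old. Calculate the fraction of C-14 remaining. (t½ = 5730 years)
N/N₀ = (1/2)^(t/t½) = 0.3536 = 35.4%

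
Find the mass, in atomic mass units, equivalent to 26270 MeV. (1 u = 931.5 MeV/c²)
m = E/c² = 28.2 u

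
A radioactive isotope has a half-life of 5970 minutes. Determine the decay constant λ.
λ = ln(2)/t½ = 1.161e-4 minute⁻¹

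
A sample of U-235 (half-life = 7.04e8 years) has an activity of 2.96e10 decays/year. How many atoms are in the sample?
N = A/λ = 3.006e19 atoms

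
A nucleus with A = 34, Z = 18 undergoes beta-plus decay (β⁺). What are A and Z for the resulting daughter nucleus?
Daughter: A = 34, Z = 17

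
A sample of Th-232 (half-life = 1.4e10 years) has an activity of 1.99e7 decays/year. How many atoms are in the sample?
N = A/λ = 4.019e17 atoms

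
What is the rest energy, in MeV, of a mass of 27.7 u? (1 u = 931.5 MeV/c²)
E = mc² = 25800 MeV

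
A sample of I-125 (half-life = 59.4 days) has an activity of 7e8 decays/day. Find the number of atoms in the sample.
N = A/λ = 5.999e10 atoms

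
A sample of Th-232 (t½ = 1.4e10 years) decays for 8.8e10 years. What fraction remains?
N/N₀ = (1/2)^(t/t½) = 0.01282 = 1.28%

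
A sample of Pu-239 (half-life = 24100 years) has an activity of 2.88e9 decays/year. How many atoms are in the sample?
N = A/λ = 1.001e14 atoms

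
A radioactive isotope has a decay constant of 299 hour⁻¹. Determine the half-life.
t½ = ln(2)/λ = 0.002318 hours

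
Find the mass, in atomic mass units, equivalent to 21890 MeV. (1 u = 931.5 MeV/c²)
m = E/c² = 23.5 u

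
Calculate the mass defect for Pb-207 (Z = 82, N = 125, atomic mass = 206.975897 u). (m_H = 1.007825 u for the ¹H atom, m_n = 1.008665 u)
Δm = Z·m_H + N·m_n − M = 1.749 u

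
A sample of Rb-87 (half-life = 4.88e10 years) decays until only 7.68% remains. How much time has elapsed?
t = t½ × log₂(N₀/N) = 1.807e11 years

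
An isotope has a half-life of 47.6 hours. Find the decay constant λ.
λ = ln(2)/t½ = 0.01456 hour⁻¹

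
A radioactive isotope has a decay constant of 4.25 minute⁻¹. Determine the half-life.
t½ = ln(2)/λ = 0.1631 minutes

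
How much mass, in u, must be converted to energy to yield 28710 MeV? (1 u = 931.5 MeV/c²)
m = E/c² = 30.82 u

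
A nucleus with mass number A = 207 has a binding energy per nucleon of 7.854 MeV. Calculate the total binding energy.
B.E. = 7.854 × 207 = 1626 MeV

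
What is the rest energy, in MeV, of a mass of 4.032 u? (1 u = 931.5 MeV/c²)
E = mc² = 3756 MeV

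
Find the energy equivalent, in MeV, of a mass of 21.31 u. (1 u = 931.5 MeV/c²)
E = mc² = 19850 MeV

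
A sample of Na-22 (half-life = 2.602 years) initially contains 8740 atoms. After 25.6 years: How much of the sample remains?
N = N₀(1/2)^(t/t½) = 9.546 atoms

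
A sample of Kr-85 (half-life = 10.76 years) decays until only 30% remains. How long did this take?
t = t½ × log₂(N₀/N) = 18.69 years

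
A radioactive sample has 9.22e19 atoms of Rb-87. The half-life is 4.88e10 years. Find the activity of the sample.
A = λN = 1.31e9 decays/year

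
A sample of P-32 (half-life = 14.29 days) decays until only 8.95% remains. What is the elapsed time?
t = t½ × log₂(N₀/N) = 49.76 days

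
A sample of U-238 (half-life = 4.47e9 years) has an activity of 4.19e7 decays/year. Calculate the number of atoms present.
N = A/λ = 2.702e17 atoms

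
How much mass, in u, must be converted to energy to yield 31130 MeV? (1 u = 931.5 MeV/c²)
m = E/c² = 33.42 u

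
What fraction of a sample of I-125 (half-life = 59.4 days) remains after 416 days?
N/N₀ = (1/2)^(t/t½) = 0.007794 = 0.779%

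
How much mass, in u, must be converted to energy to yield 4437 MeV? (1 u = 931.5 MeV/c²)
m = E/c² = 4.763 u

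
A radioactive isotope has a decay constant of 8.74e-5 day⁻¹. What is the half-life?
t½ = ln(2)/λ = 7931 days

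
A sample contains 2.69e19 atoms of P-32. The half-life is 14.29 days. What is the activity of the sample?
A = λN = 1.305e18 decays/day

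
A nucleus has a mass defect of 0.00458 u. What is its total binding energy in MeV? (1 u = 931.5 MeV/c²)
B.E. = Δm × 931.5 = 4.266 MeV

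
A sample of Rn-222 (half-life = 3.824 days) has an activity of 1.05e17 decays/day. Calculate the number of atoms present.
N = A/λ = 5.793e17 atoms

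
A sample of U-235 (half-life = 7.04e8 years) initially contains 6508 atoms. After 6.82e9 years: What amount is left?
N = N₀(1/2)^(t/t½) = 7.893 atoms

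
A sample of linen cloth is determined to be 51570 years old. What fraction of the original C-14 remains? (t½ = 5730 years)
N/N₀ = (1/2)^(t/t½) = 0.001953 = 0.195%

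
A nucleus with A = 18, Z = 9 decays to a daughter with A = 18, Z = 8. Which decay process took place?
ΔA = 0, ΔZ = -1 ⇒ beta-plus decay (β⁺) or electron capture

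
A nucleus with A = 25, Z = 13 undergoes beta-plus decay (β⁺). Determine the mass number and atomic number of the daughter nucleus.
Daughter: A = 25, Z = 12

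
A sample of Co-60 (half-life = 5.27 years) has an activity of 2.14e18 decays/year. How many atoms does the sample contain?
N = A/λ = 1.627e19 atoms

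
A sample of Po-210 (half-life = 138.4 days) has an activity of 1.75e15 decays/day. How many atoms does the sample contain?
N = A/λ = 3.494e17 atoms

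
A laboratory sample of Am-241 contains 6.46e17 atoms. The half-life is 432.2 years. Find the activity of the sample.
A = λN = 1.036e15 decays/year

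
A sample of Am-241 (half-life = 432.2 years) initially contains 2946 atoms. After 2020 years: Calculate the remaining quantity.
N = N₀(1/2)^(t/t½) = 115.4 atoms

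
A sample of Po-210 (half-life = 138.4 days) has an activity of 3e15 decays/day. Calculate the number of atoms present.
N = A/λ = 5.99e17 atoms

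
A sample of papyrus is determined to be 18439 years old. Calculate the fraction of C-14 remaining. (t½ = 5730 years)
N/N₀ = (1/2)^(t/t½) = 0.1075 = 10.7%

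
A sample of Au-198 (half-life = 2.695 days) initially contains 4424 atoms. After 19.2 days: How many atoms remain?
N = N₀(1/2)^(t/t½) = 31.71 atoms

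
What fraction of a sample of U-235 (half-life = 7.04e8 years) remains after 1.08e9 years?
N/N₀ = (1/2)^(t/t½) = 0.3453 = 34.5%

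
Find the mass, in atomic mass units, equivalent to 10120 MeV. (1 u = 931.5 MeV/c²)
m = E/c² = 10.86 u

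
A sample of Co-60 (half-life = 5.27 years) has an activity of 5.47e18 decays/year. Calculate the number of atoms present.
N = A/λ = 4.159e19 atoms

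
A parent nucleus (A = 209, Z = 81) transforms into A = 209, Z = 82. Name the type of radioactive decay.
ΔA = 0, ΔZ = +1 ⇒ beta-minus decay (β⁻)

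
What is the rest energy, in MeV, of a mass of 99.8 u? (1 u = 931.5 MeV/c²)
E = mc² = 92960 MeV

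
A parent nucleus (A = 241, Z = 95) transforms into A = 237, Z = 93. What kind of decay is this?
ΔA = -4, ΔZ = -2 ⇒ alpha decay (α)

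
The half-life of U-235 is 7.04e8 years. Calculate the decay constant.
λ = ln(2)/t½ = 9.846e-10 year⁻¹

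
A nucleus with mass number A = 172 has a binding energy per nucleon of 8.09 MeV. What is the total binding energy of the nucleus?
B.E. = 8.09 × 172 = 1391 MeV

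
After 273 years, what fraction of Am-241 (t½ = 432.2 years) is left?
N/N₀ = (1/2)^(t/t½) = 0.6454 = 64.5%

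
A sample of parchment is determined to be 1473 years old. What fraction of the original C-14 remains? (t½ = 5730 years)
N/N₀ = (1/2)^(t/t½) = 0.8368 = 83.7%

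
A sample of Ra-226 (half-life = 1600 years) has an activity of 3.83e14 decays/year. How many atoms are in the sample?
N = A/λ = 8.841e17 atoms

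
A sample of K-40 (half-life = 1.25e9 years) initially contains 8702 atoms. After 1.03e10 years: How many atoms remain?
N = N₀(1/2)^(t/t½) = 28.78 atoms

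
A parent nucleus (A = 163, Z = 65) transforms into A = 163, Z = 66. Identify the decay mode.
ΔA = 0, ΔZ = +1 ⇒ beta-minus decay (β⁻)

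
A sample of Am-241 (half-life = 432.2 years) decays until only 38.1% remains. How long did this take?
t = t½ × log₂(N₀/N) = 601.7 years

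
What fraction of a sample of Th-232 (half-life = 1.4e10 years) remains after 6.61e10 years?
N/N₀ = (1/2)^(t/t½) = 0.03791 = 3.79%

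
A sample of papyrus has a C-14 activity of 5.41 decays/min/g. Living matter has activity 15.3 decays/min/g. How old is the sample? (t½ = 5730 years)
Age = t½ × log₂(A₀/A) = 8594 years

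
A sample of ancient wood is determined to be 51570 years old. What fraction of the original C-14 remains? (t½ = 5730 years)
N/N₀ = (1/2)^(t/t½) = 0.001953 = 0.195%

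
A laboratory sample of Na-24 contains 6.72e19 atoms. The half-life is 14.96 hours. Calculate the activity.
A = λN = 3.114e18 decays/hour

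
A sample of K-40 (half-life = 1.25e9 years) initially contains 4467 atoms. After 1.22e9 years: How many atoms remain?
N = N₀(1/2)^(t/t½) = 2271 atoms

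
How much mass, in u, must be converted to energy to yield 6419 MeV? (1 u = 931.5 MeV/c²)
m = E/c² = 6.891 u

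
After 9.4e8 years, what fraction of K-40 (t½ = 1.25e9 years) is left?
N/N₀ = (1/2)^(t/t½) = 0.5938 = 59.4%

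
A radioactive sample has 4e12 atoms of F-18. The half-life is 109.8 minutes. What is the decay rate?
A = λN = 2.525e10 decays/minute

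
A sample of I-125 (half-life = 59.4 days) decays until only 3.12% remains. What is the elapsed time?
t = t½ × log₂(N₀/N) = 297.1 days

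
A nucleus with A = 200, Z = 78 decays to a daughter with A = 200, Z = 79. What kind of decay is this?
ΔA = 0, ΔZ = +1 ⇒ beta-minus decay (β⁻)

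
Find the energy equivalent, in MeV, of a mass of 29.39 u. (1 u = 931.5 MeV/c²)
E = mc² = 27380 MeV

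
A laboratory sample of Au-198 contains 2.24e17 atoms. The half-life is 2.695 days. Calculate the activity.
A = λN = 5.761e16 decays/day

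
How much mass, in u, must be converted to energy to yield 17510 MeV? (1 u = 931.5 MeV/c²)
m = E/c² = 18.8 u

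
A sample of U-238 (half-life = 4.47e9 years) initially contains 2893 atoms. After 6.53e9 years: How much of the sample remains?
N = N₀(1/2)^(t/t½) = 1051 atoms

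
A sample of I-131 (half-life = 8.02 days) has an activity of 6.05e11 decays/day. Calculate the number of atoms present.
N = A/λ = 7e12 atoms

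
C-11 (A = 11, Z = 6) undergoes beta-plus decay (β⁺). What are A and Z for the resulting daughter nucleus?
Daughter: A = 11, Z = 5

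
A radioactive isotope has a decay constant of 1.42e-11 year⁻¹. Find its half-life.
t½ = ln(2)/λ = 4.881e10 years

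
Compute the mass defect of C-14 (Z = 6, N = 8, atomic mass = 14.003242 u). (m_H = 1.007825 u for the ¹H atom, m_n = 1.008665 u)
Δm = Z·m_H + N·m_n − M = 0.113 u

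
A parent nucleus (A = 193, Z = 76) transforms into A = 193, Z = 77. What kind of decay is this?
ΔA = 0, ΔZ = +1 ⇒ beta-minus decay (β⁻)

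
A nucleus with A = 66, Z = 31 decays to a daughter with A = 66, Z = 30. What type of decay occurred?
ΔA = 0, ΔZ = -1 ⇒ beta-plus decay (β⁺) or electron capture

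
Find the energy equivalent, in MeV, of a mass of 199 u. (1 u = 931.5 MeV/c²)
E = mc² = 1.854e5 MeV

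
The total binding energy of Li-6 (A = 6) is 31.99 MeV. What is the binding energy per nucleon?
B.E./A = 31.99/6 = 5.332 MeV/nucleon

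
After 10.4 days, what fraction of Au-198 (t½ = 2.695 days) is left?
N/N₀ = (1/2)^(t/t½) = 0.06892 = 6.89%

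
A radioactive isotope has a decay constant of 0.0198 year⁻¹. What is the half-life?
t½ = ln(2)/λ = 35.01 years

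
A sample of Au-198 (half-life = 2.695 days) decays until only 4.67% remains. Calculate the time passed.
t = t½ × log₂(N₀/N) = 11.91 days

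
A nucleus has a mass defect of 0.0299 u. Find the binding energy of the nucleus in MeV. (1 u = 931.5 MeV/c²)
B.E. = Δm × 931.5 = 27.85 MeV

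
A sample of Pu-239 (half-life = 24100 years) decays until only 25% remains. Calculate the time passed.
t = t½ × log₂(N₀/N) = 48200 years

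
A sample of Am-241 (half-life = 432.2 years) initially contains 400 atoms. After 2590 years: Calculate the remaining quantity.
N = N₀(1/2)^(t/t½) = 6.282 atoms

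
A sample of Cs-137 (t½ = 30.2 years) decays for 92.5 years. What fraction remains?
N/N₀ = (1/2)^(t/t½) = 0.1197 = 12%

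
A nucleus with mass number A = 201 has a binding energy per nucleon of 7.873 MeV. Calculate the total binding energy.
B.E. = 7.873 × 201 = 1582 MeV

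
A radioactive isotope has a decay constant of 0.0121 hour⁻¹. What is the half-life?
t½ = ln(2)/λ = 57.28 hours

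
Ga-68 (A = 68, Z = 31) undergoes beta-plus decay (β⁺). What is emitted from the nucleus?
β⁺: positron (e⁺) + neutrino (νₑ)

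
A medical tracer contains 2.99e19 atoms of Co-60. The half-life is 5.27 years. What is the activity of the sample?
A = λN = 3.933e18 decays/year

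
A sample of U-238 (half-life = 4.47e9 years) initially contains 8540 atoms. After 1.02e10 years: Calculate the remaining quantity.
N = N₀(1/2)^(t/t½) = 1756 atoms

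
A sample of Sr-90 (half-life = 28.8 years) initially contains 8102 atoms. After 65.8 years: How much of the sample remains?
N = N₀(1/2)^(t/t½) = 1663 atoms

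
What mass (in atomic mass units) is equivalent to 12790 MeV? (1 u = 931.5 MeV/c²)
m = E/c² = 13.73 u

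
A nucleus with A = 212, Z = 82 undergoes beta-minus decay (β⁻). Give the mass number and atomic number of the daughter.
Daughter: A = 212, Z = 83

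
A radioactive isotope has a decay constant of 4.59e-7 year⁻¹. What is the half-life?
t½ = ln(2)/λ = 1.51e6 years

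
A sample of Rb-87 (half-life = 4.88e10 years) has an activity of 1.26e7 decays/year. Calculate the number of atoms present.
N = A/λ = 8.871e17 atoms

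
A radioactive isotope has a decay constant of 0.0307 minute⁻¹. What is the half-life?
t½ = ln(2)/λ = 22.58 minutes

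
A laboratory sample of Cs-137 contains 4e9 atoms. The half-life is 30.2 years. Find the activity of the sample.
A = λN = 9.181e7 decays/year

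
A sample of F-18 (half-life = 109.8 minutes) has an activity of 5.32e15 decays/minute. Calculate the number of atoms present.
N = A/λ = 8.427e17 atoms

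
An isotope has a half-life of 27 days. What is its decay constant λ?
λ = ln(2)/t½ = 0.02567 day⁻¹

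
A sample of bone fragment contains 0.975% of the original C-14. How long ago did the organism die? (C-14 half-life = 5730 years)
Age = t½ × log₂(1/ratio) = 38280 years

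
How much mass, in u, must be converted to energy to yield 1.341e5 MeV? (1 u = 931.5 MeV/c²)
m = E/c² = 144 u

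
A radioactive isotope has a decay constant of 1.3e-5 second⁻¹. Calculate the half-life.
t½ = ln(2)/λ = 53320 seconds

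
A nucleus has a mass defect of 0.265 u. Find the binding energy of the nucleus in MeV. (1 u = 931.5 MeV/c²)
B.E. = Δm × 931.5 = 246.8 MeV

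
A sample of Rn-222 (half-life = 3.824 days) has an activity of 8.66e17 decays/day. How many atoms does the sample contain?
N = A/λ = 4.778e18 atoms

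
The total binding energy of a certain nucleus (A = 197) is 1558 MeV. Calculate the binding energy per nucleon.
B.E./A = 1558/197 = 7.909 MeV/nucleon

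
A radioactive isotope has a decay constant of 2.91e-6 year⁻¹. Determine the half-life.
t½ = ln(2)/λ = 2.382e5 years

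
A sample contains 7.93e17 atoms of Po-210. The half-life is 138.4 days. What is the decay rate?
A = λN = 3.972e15 decays/day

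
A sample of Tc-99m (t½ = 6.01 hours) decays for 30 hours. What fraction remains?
N/N₀ = (1/2)^(t/t½) = 0.03143 = 3.14%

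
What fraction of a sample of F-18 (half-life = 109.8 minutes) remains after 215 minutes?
N/N₀ = (1/2)^(t/t½) = 0.2574 = 25.7%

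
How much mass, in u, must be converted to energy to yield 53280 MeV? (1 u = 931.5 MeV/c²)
m = E/c² = 57.2 u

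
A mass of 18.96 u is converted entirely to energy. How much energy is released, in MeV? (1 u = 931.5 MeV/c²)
E = mc² = 17660 MeV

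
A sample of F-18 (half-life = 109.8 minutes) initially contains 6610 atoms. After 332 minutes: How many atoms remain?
N = N₀(1/2)^(t/t½) = 812.8 atoms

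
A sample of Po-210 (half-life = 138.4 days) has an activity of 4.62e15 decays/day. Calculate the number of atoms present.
N = A/λ = 9.225e17 atoms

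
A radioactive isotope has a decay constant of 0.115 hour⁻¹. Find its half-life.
t½ = ln(2)/λ = 6.027 hours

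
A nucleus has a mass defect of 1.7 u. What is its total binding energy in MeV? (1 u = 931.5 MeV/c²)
B.E. = Δm × 931.5 = 1584 MeV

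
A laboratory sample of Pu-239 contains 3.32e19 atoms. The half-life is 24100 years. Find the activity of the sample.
A = λN = 9.549e14 decays/year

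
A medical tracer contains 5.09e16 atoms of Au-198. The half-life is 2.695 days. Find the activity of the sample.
A = λN = 1.309e16 decays/day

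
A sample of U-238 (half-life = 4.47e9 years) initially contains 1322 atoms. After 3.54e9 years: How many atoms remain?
N = N₀(1/2)^(t/t½) = 763.5 atoms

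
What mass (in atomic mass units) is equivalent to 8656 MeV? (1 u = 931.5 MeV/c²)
m = E/c² = 9.293 u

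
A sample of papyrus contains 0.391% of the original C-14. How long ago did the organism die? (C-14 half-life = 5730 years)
Age = t½ × log₂(1/ratio) = 45830 years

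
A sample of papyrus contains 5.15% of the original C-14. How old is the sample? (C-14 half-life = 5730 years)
Age = t½ × log₂(1/ratio) = 24520 years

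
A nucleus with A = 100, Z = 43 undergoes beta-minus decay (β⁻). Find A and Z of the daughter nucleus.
Daughter: A = 100, Z = 44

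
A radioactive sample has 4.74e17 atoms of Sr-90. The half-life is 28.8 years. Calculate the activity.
A = λN = 1.141e16 decays/year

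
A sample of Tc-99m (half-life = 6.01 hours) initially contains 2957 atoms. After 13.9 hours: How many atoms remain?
N = N₀(1/2)^(t/t½) = 595.1 atoms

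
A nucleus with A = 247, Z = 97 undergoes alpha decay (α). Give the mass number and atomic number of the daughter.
Daughter: A = 243, Z = 95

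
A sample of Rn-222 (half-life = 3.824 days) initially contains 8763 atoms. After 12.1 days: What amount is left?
N = N₀(1/2)^(t/t½) = 977.5 atoms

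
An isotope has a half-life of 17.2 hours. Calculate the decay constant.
λ = ln(2)/t½ = 0.0403 hour⁻¹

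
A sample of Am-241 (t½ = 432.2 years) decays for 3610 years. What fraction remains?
N/N₀ = (1/2)^(t/t½) = 0.003059 = 0.306%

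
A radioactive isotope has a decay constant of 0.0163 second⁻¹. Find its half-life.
t½ = ln(2)/λ = 42.52 seconds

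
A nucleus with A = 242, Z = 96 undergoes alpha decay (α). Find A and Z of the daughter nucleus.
Daughter: A = 238, Z = 94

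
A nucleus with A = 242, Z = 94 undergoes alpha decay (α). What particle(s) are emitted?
α particle = ⁴₂He (2 protons + 2 neutrons)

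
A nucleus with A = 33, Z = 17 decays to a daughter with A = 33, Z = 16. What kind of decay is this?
ΔA = 0, ΔZ = -1 ⇒ beta-plus decay (β⁺) or electron capture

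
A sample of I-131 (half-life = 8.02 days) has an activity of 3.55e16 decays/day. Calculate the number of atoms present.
N = A/λ = 4.107e17 atoms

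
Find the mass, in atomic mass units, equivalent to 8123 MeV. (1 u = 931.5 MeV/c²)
m = E/c² = 8.72 u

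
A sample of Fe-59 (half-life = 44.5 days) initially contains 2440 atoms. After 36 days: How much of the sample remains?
N = N₀(1/2)^(t/t½) = 1393 atoms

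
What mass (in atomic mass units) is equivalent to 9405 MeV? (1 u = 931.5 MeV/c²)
m = E/c² = 10.1 u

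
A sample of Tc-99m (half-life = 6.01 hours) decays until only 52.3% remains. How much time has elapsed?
t = t½ × log₂(N₀/N) = 5.62 hours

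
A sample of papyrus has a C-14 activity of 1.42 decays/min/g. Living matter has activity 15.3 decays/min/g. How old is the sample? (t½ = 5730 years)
Age = t½ × log₂(A₀/A) = 19650 years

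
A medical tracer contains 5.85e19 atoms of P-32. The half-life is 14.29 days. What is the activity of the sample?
A = λN = 2.838e18 decays/day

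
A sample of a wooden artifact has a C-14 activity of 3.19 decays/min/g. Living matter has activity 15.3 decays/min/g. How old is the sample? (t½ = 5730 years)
Age = t½ × log₂(A₀/A) = 12960 years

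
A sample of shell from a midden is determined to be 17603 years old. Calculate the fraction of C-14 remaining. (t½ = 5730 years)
N/N₀ = (1/2)^(t/t½) = 0.1189 = 11.9%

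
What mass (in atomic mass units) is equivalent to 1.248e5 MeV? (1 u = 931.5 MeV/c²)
m = E/c² = 134 u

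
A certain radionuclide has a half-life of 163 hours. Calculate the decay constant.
λ = ln(2)/t½ = 0.004252 hour⁻¹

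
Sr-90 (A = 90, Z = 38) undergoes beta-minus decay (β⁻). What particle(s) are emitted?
β⁻: electron (e⁻) + antineutrino (ν̄ₑ)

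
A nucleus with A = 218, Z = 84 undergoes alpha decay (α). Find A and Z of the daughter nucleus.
Daughter: A = 214, Z = 82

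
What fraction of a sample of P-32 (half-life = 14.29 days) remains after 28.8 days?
N/N₀ = (1/2)^(t/t½) = 0.2473 = 24.7%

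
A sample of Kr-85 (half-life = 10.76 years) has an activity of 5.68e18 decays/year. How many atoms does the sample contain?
N = A/λ = 8.817e19 atoms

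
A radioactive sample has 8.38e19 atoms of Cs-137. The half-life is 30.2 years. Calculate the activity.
A = λN = 1.923e18 decays/year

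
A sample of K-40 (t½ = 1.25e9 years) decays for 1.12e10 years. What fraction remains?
N/N₀ = (1/2)^(t/t½) = 0.002008 = 0.201%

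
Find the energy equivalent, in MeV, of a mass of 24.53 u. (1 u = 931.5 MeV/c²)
E = mc² = 22850 MeV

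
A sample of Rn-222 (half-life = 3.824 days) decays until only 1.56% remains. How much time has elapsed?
t = t½ × log₂(N₀/N) = 22.95 days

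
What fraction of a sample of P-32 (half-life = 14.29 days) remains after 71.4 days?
N/N₀ = (1/2)^(t/t½) = 0.03133 = 3.13%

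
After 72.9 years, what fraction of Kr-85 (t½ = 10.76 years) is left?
N/N₀ = (1/2)^(t/t½) = 0.00913 = 0.913%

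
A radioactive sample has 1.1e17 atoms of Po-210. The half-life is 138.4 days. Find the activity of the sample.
A = λN = 5.509e14 decays/day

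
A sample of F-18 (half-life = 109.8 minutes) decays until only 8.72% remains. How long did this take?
t = t½ × log₂(N₀/N) = 386.4 minutes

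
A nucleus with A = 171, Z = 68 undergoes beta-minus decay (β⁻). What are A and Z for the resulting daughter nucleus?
Daughter: A = 171, Z = 69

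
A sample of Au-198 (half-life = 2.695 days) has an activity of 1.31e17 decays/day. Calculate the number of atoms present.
N = A/λ = 5.093e17 atoms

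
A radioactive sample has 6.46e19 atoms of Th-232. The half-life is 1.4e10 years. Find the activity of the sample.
A = λN = 3.198e9 decays/year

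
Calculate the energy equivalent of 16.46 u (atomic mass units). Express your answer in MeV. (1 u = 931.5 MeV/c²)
E = mc² = 15330 MeV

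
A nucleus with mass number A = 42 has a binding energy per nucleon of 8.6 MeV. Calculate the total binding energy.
B.E. = 8.6 × 42 = 361.2 MeV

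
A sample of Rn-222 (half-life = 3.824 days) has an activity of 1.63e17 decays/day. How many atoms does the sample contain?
N = A/λ = 8.992e17 atoms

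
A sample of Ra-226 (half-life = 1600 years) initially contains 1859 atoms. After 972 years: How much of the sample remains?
N = N₀(1/2)^(t/t½) = 1220 atoms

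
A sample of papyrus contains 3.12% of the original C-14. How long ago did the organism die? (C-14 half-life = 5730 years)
Age = t½ × log₂(1/ratio) = 28660 years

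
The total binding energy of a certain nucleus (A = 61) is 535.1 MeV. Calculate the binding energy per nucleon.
B.E./A = 535.1/61 = 8.772 MeV/nucleon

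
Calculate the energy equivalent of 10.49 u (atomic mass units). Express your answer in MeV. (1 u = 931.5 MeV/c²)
E = mc² = 9771 MeV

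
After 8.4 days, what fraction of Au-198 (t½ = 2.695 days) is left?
N/N₀ = (1/2)^(t/t½) = 0.1153 = 11.5%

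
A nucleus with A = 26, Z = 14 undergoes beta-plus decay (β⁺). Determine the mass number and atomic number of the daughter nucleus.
Daughter: A = 26, Z = 13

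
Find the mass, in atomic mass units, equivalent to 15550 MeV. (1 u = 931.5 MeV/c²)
m = E/c² = 16.69 u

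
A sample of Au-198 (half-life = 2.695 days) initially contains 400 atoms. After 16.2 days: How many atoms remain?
N = N₀(1/2)^(t/t½) = 6.202 atoms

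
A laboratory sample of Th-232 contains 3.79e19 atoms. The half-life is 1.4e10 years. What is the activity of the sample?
A = λN = 1.876e9 decays/year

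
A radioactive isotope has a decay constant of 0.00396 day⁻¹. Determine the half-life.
t½ = ln(2)/λ = 175 days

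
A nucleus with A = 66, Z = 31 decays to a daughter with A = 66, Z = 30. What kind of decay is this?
ΔA = 0, ΔZ = -1 ⇒ beta-plus decay (β⁺) or electron capture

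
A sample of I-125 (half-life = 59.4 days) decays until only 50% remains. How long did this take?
t = t½ × log₂(N₀/N) = 59.4 days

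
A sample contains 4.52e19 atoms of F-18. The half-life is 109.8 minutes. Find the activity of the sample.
A = λN = 2.853e17 decays/minute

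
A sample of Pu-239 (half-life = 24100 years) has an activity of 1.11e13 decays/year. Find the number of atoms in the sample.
N = A/λ = 3.859e17 atoms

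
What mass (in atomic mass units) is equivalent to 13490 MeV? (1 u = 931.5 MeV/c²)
m = E/c² = 14.48 u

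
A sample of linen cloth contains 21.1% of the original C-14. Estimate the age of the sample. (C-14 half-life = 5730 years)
Age = t½ × log₂(1/ratio) = 12860 years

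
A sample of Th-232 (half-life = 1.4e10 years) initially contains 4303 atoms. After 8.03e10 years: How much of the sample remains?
N = N₀(1/2)^(t/t½) = 80.75 atoms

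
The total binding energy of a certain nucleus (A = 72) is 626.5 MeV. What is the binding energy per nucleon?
B.E./A = 626.5/72 = 8.701 MeV/nucleon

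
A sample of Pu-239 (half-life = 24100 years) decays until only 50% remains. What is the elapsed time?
t = t½ × log₂(N₀/N) = 24100 years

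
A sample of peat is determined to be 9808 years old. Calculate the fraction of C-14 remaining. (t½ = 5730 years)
N/N₀ = (1/2)^(t/t½) = 0.3053 = 30.5%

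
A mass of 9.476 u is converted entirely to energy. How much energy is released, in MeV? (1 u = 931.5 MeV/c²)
E = mc² = 8827 MeV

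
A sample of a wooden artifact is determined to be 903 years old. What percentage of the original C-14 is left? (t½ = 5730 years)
N/N₀ = (1/2)^(t/t½) = 0.8965 = 89.7%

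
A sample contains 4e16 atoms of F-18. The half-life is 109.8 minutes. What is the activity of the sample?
A = λN = 2.525e14 decays/minute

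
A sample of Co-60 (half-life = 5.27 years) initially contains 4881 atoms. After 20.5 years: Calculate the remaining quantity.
N = N₀(1/2)^(t/t½) = 329.2 atoms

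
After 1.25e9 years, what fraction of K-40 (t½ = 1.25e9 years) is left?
N/N₀ = (1/2)^(t/t½) = 0.5 = 50%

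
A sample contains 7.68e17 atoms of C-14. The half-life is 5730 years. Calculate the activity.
A = λN = 9.29e13 decays/year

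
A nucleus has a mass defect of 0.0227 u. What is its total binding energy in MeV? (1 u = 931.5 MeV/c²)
B.E. = Δm × 931.5 = 21.15 MeV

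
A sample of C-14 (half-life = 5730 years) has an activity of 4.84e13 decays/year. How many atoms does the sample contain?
N = A/λ = 4.001e17 atoms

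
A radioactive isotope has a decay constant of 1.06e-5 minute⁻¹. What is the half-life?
t½ = ln(2)/λ = 65390 minutes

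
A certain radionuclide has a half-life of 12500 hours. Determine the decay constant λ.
λ = ln(2)/t½ = 5.545e-5 hour⁻¹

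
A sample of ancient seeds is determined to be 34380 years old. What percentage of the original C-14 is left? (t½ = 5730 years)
N/N₀ = (1/2)^(t/t½) = 0.01562 = 1.56%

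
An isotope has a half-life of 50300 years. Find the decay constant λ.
λ = ln(2)/t½ = 1.378e-5 year⁻¹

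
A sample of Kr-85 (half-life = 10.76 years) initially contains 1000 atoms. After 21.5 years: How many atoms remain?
N = N₀(1/2)^(t/t½) = 250.3 atoms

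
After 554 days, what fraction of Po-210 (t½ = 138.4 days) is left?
N/N₀ = (1/2)^(t/t½) = 0.06237 = 6.24%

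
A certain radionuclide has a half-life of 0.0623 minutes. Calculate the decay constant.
λ = ln(2)/t½ = 11.13 minute⁻¹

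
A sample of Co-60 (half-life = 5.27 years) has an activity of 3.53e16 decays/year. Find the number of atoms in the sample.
N = A/λ = 2.684e17 atoms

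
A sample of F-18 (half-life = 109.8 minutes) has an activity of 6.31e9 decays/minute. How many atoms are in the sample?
N = A/λ = 9.996e11 atoms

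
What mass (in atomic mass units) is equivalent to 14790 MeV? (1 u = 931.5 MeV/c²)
m = E/c² = 15.88 u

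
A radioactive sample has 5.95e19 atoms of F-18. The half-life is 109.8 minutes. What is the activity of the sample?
A = λN = 3.756e17 decays/minute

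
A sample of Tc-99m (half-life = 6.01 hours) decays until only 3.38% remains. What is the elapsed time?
t = t½ × log₂(N₀/N) = 29.37 hours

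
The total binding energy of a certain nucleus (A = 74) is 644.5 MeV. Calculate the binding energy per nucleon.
B.E./A = 644.5/74 = 8.709 MeV/nucleon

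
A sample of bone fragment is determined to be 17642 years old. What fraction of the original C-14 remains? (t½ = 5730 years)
N/N₀ = (1/2)^(t/t½) = 0.1183 = 11.8%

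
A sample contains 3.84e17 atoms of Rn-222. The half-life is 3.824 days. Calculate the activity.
A = λN = 6.96e16 decays/day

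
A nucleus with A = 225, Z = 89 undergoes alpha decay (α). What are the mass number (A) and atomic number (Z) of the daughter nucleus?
Daughter: A = 221, Z = 87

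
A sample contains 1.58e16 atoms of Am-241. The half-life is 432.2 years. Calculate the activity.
A = λN = 2.534e13 decays/year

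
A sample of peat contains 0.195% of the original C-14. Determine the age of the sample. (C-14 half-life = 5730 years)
Age = t½ × log₂(1/ratio) = 51580 years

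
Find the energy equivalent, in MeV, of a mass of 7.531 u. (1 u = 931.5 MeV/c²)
E = mc² = 7015 MeV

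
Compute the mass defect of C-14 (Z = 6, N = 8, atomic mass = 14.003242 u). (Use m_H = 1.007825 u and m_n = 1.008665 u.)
Δm = Z·m_H + N·m_n − M = 0.113 u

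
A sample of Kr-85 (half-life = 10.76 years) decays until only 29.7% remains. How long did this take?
t = t½ × log₂(N₀/N) = 18.85 years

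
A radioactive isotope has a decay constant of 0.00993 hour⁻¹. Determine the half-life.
t½ = ln(2)/λ = 69.8 hours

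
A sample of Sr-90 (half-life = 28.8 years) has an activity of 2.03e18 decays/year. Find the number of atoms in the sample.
N = A/λ = 8.435e19 atoms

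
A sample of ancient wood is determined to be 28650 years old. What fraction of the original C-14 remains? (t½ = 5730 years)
N/N₀ = (1/2)^(t/t½) = 0.03125 = 3.12%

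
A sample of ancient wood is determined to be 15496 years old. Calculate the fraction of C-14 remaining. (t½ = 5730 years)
N/N₀ = (1/2)^(t/t½) = 0.1534 = 15.3%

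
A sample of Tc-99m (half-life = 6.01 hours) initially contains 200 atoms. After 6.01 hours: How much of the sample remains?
N = N₀(1/2)^(t/t½) = 100 atoms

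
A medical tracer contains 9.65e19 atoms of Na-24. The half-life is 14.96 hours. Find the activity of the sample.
A = λN = 4.471e18 decays/hour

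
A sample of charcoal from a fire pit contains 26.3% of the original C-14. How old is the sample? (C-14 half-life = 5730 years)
Age = t½ × log₂(1/ratio) = 11040 years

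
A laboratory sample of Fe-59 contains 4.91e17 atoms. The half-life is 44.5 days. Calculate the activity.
A = λN = 7.648e15 decays/day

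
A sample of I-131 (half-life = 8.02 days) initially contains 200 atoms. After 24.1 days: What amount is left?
N = N₀(1/2)^(t/t½) = 24.91 atoms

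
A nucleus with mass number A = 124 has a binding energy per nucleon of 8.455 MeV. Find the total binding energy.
B.E. = 8.455 × 124 = 1048 MeV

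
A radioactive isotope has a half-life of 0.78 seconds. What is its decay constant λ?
λ = ln(2)/t½ = 0.8887 second⁻¹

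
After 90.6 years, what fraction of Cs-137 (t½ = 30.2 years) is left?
N/N₀ = (1/2)^(t/t½) = 0.125 = 12.5%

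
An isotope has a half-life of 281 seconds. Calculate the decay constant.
λ = ln(2)/t½ = 0.002467 second⁻¹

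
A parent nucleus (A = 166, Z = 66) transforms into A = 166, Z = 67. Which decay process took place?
ΔA = 0, ΔZ = +1 ⇒ beta-minus decay (β⁻)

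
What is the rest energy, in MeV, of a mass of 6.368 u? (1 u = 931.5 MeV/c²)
E = mc² = 5932 MeV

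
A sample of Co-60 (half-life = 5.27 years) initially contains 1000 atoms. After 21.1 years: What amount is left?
N = N₀(1/2)^(t/t½) = 62.34 atoms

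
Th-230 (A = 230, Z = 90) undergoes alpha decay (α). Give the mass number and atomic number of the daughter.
Daughter: A = 226, Z = 88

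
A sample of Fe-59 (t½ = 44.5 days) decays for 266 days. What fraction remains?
N/N₀ = (1/2)^(t/t½) = 0.01587 = 1.59%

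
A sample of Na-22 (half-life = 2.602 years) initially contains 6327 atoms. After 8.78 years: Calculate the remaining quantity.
N = N₀(1/2)^(t/t½) = 610.1 atoms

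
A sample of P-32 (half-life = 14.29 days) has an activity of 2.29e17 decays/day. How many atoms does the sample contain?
N = A/λ = 4.721e18 atoms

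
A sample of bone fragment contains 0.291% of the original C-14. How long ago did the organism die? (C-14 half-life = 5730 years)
Age = t½ × log₂(1/ratio) = 48270 years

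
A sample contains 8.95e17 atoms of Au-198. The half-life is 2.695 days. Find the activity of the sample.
A = λN = 2.302e17 decays/day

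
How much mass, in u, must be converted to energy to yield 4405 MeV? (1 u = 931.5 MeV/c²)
m = E/c² = 4.729 u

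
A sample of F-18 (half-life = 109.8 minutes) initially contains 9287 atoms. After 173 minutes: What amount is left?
N = N₀(1/2)^(t/t½) = 3116 atoms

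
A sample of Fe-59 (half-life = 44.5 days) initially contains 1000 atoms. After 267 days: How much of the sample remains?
N = N₀(1/2)^(t/t½) = 15.62 atoms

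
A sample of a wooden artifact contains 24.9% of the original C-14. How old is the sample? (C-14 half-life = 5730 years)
Age = t½ × log₂(1/ratio) = 11490 years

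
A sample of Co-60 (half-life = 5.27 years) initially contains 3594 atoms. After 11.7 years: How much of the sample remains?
N = N₀(1/2)^(t/t½) = 771.4 atoms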